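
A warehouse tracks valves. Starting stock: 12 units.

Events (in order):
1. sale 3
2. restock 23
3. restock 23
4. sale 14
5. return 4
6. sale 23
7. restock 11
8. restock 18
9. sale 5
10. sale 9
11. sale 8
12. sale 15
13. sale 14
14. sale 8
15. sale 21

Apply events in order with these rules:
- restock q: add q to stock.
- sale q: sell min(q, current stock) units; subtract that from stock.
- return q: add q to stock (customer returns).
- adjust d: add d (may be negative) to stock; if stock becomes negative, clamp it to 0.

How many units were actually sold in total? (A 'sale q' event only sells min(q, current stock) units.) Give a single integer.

Answer: 91

Derivation:
Processing events:
Start: stock = 12
  Event 1 (sale 3): sell min(3,12)=3. stock: 12 - 3 = 9. total_sold = 3
  Event 2 (restock 23): 9 + 23 = 32
  Event 3 (restock 23): 32 + 23 = 55
  Event 4 (sale 14): sell min(14,55)=14. stock: 55 - 14 = 41. total_sold = 17
  Event 5 (return 4): 41 + 4 = 45
  Event 6 (sale 23): sell min(23,45)=23. stock: 45 - 23 = 22. total_sold = 40
  Event 7 (restock 11): 22 + 11 = 33
  Event 8 (restock 18): 33 + 18 = 51
  Event 9 (sale 5): sell min(5,51)=5. stock: 51 - 5 = 46. total_sold = 45
  Event 10 (sale 9): sell min(9,46)=9. stock: 46 - 9 = 37. total_sold = 54
  Event 11 (sale 8): sell min(8,37)=8. stock: 37 - 8 = 29. total_sold = 62
  Event 12 (sale 15): sell min(15,29)=15. stock: 29 - 15 = 14. total_sold = 77
  Event 13 (sale 14): sell min(14,14)=14. stock: 14 - 14 = 0. total_sold = 91
  Event 14 (sale 8): sell min(8,0)=0. stock: 0 - 0 = 0. total_sold = 91
  Event 15 (sale 21): sell min(21,0)=0. stock: 0 - 0 = 0. total_sold = 91
Final: stock = 0, total_sold = 91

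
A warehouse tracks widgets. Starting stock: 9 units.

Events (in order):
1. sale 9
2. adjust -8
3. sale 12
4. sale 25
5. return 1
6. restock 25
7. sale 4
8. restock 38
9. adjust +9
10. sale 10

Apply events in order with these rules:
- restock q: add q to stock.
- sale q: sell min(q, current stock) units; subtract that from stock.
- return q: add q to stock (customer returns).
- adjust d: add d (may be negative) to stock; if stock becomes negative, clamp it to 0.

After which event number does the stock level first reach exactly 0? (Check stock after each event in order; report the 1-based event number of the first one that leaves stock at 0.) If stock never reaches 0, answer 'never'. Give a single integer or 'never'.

Processing events:
Start: stock = 9
  Event 1 (sale 9): sell min(9,9)=9. stock: 9 - 9 = 0. total_sold = 9
  Event 2 (adjust -8): 0 + -8 = 0 (clamped to 0)
  Event 3 (sale 12): sell min(12,0)=0. stock: 0 - 0 = 0. total_sold = 9
  Event 4 (sale 25): sell min(25,0)=0. stock: 0 - 0 = 0. total_sold = 9
  Event 5 (return 1): 0 + 1 = 1
  Event 6 (restock 25): 1 + 25 = 26
  Event 7 (sale 4): sell min(4,26)=4. stock: 26 - 4 = 22. total_sold = 13
  Event 8 (restock 38): 22 + 38 = 60
  Event 9 (adjust +9): 60 + 9 = 69
  Event 10 (sale 10): sell min(10,69)=10. stock: 69 - 10 = 59. total_sold = 23
Final: stock = 59, total_sold = 23

First zero at event 1.

Answer: 1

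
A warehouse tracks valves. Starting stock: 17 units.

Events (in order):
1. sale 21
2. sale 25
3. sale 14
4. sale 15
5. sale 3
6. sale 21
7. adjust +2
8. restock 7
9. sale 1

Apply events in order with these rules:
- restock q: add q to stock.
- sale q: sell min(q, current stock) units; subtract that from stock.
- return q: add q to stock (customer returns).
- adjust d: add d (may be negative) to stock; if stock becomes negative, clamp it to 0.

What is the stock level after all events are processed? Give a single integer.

Answer: 8

Derivation:
Processing events:
Start: stock = 17
  Event 1 (sale 21): sell min(21,17)=17. stock: 17 - 17 = 0. total_sold = 17
  Event 2 (sale 25): sell min(25,0)=0. stock: 0 - 0 = 0. total_sold = 17
  Event 3 (sale 14): sell min(14,0)=0. stock: 0 - 0 = 0. total_sold = 17
  Event 4 (sale 15): sell min(15,0)=0. stock: 0 - 0 = 0. total_sold = 17
  Event 5 (sale 3): sell min(3,0)=0. stock: 0 - 0 = 0. total_sold = 17
  Event 6 (sale 21): sell min(21,0)=0. stock: 0 - 0 = 0. total_sold = 17
  Event 7 (adjust +2): 0 + 2 = 2
  Event 8 (restock 7): 2 + 7 = 9
  Event 9 (sale 1): sell min(1,9)=1. stock: 9 - 1 = 8. total_sold = 18
Final: stock = 8, total_sold = 18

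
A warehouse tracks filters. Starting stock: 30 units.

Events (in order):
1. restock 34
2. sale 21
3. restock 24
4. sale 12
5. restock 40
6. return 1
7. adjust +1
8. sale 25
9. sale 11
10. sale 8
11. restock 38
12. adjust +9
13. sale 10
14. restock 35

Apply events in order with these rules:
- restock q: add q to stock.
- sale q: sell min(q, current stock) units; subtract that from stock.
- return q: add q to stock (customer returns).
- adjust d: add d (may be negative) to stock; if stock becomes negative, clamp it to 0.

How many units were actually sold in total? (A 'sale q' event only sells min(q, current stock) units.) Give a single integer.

Processing events:
Start: stock = 30
  Event 1 (restock 34): 30 + 34 = 64
  Event 2 (sale 21): sell min(21,64)=21. stock: 64 - 21 = 43. total_sold = 21
  Event 3 (restock 24): 43 + 24 = 67
  Event 4 (sale 12): sell min(12,67)=12. stock: 67 - 12 = 55. total_sold = 33
  Event 5 (restock 40): 55 + 40 = 95
  Event 6 (return 1): 95 + 1 = 96
  Event 7 (adjust +1): 96 + 1 = 97
  Event 8 (sale 25): sell min(25,97)=25. stock: 97 - 25 = 72. total_sold = 58
  Event 9 (sale 11): sell min(11,72)=11. stock: 72 - 11 = 61. total_sold = 69
  Event 10 (sale 8): sell min(8,61)=8. stock: 61 - 8 = 53. total_sold = 77
  Event 11 (restock 38): 53 + 38 = 91
  Event 12 (adjust +9): 91 + 9 = 100
  Event 13 (sale 10): sell min(10,100)=10. stock: 100 - 10 = 90. total_sold = 87
  Event 14 (restock 35): 90 + 35 = 125
Final: stock = 125, total_sold = 87

Answer: 87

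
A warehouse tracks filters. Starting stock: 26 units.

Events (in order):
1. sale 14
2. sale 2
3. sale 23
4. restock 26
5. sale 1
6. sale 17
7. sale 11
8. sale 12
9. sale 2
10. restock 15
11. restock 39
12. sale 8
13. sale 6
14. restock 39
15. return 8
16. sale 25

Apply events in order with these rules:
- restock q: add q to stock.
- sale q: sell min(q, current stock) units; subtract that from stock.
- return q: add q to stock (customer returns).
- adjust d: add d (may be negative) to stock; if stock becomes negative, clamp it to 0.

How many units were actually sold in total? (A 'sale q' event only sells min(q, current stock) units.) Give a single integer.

Processing events:
Start: stock = 26
  Event 1 (sale 14): sell min(14,26)=14. stock: 26 - 14 = 12. total_sold = 14
  Event 2 (sale 2): sell min(2,12)=2. stock: 12 - 2 = 10. total_sold = 16
  Event 3 (sale 23): sell min(23,10)=10. stock: 10 - 10 = 0. total_sold = 26
  Event 4 (restock 26): 0 + 26 = 26
  Event 5 (sale 1): sell min(1,26)=1. stock: 26 - 1 = 25. total_sold = 27
  Event 6 (sale 17): sell min(17,25)=17. stock: 25 - 17 = 8. total_sold = 44
  Event 7 (sale 11): sell min(11,8)=8. stock: 8 - 8 = 0. total_sold = 52
  Event 8 (sale 12): sell min(12,0)=0. stock: 0 - 0 = 0. total_sold = 52
  Event 9 (sale 2): sell min(2,0)=0. stock: 0 - 0 = 0. total_sold = 52
  Event 10 (restock 15): 0 + 15 = 15
  Event 11 (restock 39): 15 + 39 = 54
  Event 12 (sale 8): sell min(8,54)=8. stock: 54 - 8 = 46. total_sold = 60
  Event 13 (sale 6): sell min(6,46)=6. stock: 46 - 6 = 40. total_sold = 66
  Event 14 (restock 39): 40 + 39 = 79
  Event 15 (return 8): 79 + 8 = 87
  Event 16 (sale 25): sell min(25,87)=25. stock: 87 - 25 = 62. total_sold = 91
Final: stock = 62, total_sold = 91

Answer: 91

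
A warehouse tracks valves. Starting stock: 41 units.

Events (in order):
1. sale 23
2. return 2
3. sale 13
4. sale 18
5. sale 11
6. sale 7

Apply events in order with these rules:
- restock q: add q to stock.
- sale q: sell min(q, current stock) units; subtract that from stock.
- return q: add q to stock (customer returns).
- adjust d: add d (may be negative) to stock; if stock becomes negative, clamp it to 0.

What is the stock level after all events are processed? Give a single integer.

Answer: 0

Derivation:
Processing events:
Start: stock = 41
  Event 1 (sale 23): sell min(23,41)=23. stock: 41 - 23 = 18. total_sold = 23
  Event 2 (return 2): 18 + 2 = 20
  Event 3 (sale 13): sell min(13,20)=13. stock: 20 - 13 = 7. total_sold = 36
  Event 4 (sale 18): sell min(18,7)=7. stock: 7 - 7 = 0. total_sold = 43
  Event 5 (sale 11): sell min(11,0)=0. stock: 0 - 0 = 0. total_sold = 43
  Event 6 (sale 7): sell min(7,0)=0. stock: 0 - 0 = 0. total_sold = 43
Final: stock = 0, total_sold = 43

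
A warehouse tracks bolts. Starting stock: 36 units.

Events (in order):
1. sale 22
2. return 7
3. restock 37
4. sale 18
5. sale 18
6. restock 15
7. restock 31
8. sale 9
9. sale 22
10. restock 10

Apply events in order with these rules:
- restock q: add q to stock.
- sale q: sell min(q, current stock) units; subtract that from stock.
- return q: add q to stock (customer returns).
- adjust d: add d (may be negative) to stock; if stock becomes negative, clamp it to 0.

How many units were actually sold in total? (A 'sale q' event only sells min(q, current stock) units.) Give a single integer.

Processing events:
Start: stock = 36
  Event 1 (sale 22): sell min(22,36)=22. stock: 36 - 22 = 14. total_sold = 22
  Event 2 (return 7): 14 + 7 = 21
  Event 3 (restock 37): 21 + 37 = 58
  Event 4 (sale 18): sell min(18,58)=18. stock: 58 - 18 = 40. total_sold = 40
  Event 5 (sale 18): sell min(18,40)=18. stock: 40 - 18 = 22. total_sold = 58
  Event 6 (restock 15): 22 + 15 = 37
  Event 7 (restock 31): 37 + 31 = 68
  Event 8 (sale 9): sell min(9,68)=9. stock: 68 - 9 = 59. total_sold = 67
  Event 9 (sale 22): sell min(22,59)=22. stock: 59 - 22 = 37. total_sold = 89
  Event 10 (restock 10): 37 + 10 = 47
Final: stock = 47, total_sold = 89

Answer: 89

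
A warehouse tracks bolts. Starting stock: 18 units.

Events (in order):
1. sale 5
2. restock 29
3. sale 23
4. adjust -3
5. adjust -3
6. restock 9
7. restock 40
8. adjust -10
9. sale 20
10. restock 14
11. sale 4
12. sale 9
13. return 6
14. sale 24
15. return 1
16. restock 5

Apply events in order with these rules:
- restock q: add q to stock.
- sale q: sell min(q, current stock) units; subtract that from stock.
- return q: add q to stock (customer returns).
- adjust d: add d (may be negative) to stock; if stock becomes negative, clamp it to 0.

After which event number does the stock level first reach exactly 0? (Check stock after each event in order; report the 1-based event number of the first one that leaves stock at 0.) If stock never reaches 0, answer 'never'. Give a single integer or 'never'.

Answer: never

Derivation:
Processing events:
Start: stock = 18
  Event 1 (sale 5): sell min(5,18)=5. stock: 18 - 5 = 13. total_sold = 5
  Event 2 (restock 29): 13 + 29 = 42
  Event 3 (sale 23): sell min(23,42)=23. stock: 42 - 23 = 19. total_sold = 28
  Event 4 (adjust -3): 19 + -3 = 16
  Event 5 (adjust -3): 16 + -3 = 13
  Event 6 (restock 9): 13 + 9 = 22
  Event 7 (restock 40): 22 + 40 = 62
  Event 8 (adjust -10): 62 + -10 = 52
  Event 9 (sale 20): sell min(20,52)=20. stock: 52 - 20 = 32. total_sold = 48
  Event 10 (restock 14): 32 + 14 = 46
  Event 11 (sale 4): sell min(4,46)=4. stock: 46 - 4 = 42. total_sold = 52
  Event 12 (sale 9): sell min(9,42)=9. stock: 42 - 9 = 33. total_sold = 61
  Event 13 (return 6): 33 + 6 = 39
  Event 14 (sale 24): sell min(24,39)=24. stock: 39 - 24 = 15. total_sold = 85
  Event 15 (return 1): 15 + 1 = 16
  Event 16 (restock 5): 16 + 5 = 21
Final: stock = 21, total_sold = 85

Stock never reaches 0.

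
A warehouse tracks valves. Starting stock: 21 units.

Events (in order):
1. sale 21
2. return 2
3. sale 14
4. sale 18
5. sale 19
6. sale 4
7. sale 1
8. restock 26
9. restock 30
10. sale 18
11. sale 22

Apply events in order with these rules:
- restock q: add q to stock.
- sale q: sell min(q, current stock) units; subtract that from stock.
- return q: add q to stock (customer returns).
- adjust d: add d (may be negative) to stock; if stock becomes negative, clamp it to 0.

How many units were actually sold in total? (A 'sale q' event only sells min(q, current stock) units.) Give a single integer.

Processing events:
Start: stock = 21
  Event 1 (sale 21): sell min(21,21)=21. stock: 21 - 21 = 0. total_sold = 21
  Event 2 (return 2): 0 + 2 = 2
  Event 3 (sale 14): sell min(14,2)=2. stock: 2 - 2 = 0. total_sold = 23
  Event 4 (sale 18): sell min(18,0)=0. stock: 0 - 0 = 0. total_sold = 23
  Event 5 (sale 19): sell min(19,0)=0. stock: 0 - 0 = 0. total_sold = 23
  Event 6 (sale 4): sell min(4,0)=0. stock: 0 - 0 = 0. total_sold = 23
  Event 7 (sale 1): sell min(1,0)=0. stock: 0 - 0 = 0. total_sold = 23
  Event 8 (restock 26): 0 + 26 = 26
  Event 9 (restock 30): 26 + 30 = 56
  Event 10 (sale 18): sell min(18,56)=18. stock: 56 - 18 = 38. total_sold = 41
  Event 11 (sale 22): sell min(22,38)=22. stock: 38 - 22 = 16. total_sold = 63
Final: stock = 16, total_sold = 63

Answer: 63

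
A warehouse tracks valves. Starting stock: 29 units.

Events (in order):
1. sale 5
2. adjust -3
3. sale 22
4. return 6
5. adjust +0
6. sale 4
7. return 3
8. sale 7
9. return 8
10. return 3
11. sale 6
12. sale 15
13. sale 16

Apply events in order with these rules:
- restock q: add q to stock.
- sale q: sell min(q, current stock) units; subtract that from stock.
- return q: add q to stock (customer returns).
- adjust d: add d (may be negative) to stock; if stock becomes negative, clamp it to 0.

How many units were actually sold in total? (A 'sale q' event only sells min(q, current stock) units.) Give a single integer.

Answer: 46

Derivation:
Processing events:
Start: stock = 29
  Event 1 (sale 5): sell min(5,29)=5. stock: 29 - 5 = 24. total_sold = 5
  Event 2 (adjust -3): 24 + -3 = 21
  Event 3 (sale 22): sell min(22,21)=21. stock: 21 - 21 = 0. total_sold = 26
  Event 4 (return 6): 0 + 6 = 6
  Event 5 (adjust +0): 6 + 0 = 6
  Event 6 (sale 4): sell min(4,6)=4. stock: 6 - 4 = 2. total_sold = 30
  Event 7 (return 3): 2 + 3 = 5
  Event 8 (sale 7): sell min(7,5)=5. stock: 5 - 5 = 0. total_sold = 35
  Event 9 (return 8): 0 + 8 = 8
  Event 10 (return 3): 8 + 3 = 11
  Event 11 (sale 6): sell min(6,11)=6. stock: 11 - 6 = 5. total_sold = 41
  Event 12 (sale 15): sell min(15,5)=5. stock: 5 - 5 = 0. total_sold = 46
  Event 13 (sale 16): sell min(16,0)=0. stock: 0 - 0 = 0. total_sold = 46
Final: stock = 0, total_sold = 46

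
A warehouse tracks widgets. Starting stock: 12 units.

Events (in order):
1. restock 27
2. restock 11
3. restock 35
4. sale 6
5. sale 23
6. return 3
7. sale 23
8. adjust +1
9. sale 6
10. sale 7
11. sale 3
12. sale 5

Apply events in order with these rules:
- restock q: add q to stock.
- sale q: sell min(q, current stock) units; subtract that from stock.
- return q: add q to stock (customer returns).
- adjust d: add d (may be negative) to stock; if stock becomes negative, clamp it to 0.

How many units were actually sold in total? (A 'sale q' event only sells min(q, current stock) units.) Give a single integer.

Answer: 73

Derivation:
Processing events:
Start: stock = 12
  Event 1 (restock 27): 12 + 27 = 39
  Event 2 (restock 11): 39 + 11 = 50
  Event 3 (restock 35): 50 + 35 = 85
  Event 4 (sale 6): sell min(6,85)=6. stock: 85 - 6 = 79. total_sold = 6
  Event 5 (sale 23): sell min(23,79)=23. stock: 79 - 23 = 56. total_sold = 29
  Event 6 (return 3): 56 + 3 = 59
  Event 7 (sale 23): sell min(23,59)=23. stock: 59 - 23 = 36. total_sold = 52
  Event 8 (adjust +1): 36 + 1 = 37
  Event 9 (sale 6): sell min(6,37)=6. stock: 37 - 6 = 31. total_sold = 58
  Event 10 (sale 7): sell min(7,31)=7. stock: 31 - 7 = 24. total_sold = 65
  Event 11 (sale 3): sell min(3,24)=3. stock: 24 - 3 = 21. total_sold = 68
  Event 12 (sale 5): sell min(5,21)=5. stock: 21 - 5 = 16. total_sold = 73
Final: stock = 16, total_sold = 73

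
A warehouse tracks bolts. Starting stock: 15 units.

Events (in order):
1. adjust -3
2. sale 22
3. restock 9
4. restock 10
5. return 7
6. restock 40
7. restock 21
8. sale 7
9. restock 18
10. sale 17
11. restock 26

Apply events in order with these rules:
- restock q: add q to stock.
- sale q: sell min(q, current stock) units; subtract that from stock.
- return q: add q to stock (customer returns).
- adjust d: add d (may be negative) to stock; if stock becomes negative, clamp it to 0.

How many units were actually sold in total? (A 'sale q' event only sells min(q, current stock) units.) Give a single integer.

Answer: 36

Derivation:
Processing events:
Start: stock = 15
  Event 1 (adjust -3): 15 + -3 = 12
  Event 2 (sale 22): sell min(22,12)=12. stock: 12 - 12 = 0. total_sold = 12
  Event 3 (restock 9): 0 + 9 = 9
  Event 4 (restock 10): 9 + 10 = 19
  Event 5 (return 7): 19 + 7 = 26
  Event 6 (restock 40): 26 + 40 = 66
  Event 7 (restock 21): 66 + 21 = 87
  Event 8 (sale 7): sell min(7,87)=7. stock: 87 - 7 = 80. total_sold = 19
  Event 9 (restock 18): 80 + 18 = 98
  Event 10 (sale 17): sell min(17,98)=17. stock: 98 - 17 = 81. total_sold = 36
  Event 11 (restock 26): 81 + 26 = 107
Final: stock = 107, total_sold = 36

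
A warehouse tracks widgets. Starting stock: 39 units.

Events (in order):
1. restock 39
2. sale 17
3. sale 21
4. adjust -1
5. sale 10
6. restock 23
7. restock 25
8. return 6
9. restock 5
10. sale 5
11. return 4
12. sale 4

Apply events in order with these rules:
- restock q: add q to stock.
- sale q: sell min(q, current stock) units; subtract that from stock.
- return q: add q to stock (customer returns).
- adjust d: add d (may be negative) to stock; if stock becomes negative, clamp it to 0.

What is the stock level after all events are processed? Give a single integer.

Processing events:
Start: stock = 39
  Event 1 (restock 39): 39 + 39 = 78
  Event 2 (sale 17): sell min(17,78)=17. stock: 78 - 17 = 61. total_sold = 17
  Event 3 (sale 21): sell min(21,61)=21. stock: 61 - 21 = 40. total_sold = 38
  Event 4 (adjust -1): 40 + -1 = 39
  Event 5 (sale 10): sell min(10,39)=10. stock: 39 - 10 = 29. total_sold = 48
  Event 6 (restock 23): 29 + 23 = 52
  Event 7 (restock 25): 52 + 25 = 77
  Event 8 (return 6): 77 + 6 = 83
  Event 9 (restock 5): 83 + 5 = 88
  Event 10 (sale 5): sell min(5,88)=5. stock: 88 - 5 = 83. total_sold = 53
  Event 11 (return 4): 83 + 4 = 87
  Event 12 (sale 4): sell min(4,87)=4. stock: 87 - 4 = 83. total_sold = 57
Final: stock = 83, total_sold = 57

Answer: 83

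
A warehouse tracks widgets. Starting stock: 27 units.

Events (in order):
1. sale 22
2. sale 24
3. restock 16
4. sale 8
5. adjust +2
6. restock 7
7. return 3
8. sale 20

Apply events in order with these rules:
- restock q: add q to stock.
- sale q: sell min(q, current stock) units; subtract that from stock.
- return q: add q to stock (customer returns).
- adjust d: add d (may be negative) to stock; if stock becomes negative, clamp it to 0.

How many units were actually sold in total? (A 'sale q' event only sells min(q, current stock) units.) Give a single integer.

Answer: 55

Derivation:
Processing events:
Start: stock = 27
  Event 1 (sale 22): sell min(22,27)=22. stock: 27 - 22 = 5. total_sold = 22
  Event 2 (sale 24): sell min(24,5)=5. stock: 5 - 5 = 0. total_sold = 27
  Event 3 (restock 16): 0 + 16 = 16
  Event 4 (sale 8): sell min(8,16)=8. stock: 16 - 8 = 8. total_sold = 35
  Event 5 (adjust +2): 8 + 2 = 10
  Event 6 (restock 7): 10 + 7 = 17
  Event 7 (return 3): 17 + 3 = 20
  Event 8 (sale 20): sell min(20,20)=20. stock: 20 - 20 = 0. total_sold = 55
Final: stock = 0, total_sold = 55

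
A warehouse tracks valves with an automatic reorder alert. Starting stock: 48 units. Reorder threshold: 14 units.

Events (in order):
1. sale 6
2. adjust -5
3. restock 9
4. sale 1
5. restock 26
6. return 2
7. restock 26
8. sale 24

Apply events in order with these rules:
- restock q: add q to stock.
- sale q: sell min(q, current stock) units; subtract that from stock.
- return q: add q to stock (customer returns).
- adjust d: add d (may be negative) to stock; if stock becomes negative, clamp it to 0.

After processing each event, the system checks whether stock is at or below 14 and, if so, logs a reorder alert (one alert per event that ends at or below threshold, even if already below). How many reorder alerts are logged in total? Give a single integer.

Processing events:
Start: stock = 48
  Event 1 (sale 6): sell min(6,48)=6. stock: 48 - 6 = 42. total_sold = 6
  Event 2 (adjust -5): 42 + -5 = 37
  Event 3 (restock 9): 37 + 9 = 46
  Event 4 (sale 1): sell min(1,46)=1. stock: 46 - 1 = 45. total_sold = 7
  Event 5 (restock 26): 45 + 26 = 71
  Event 6 (return 2): 71 + 2 = 73
  Event 7 (restock 26): 73 + 26 = 99
  Event 8 (sale 24): sell min(24,99)=24. stock: 99 - 24 = 75. total_sold = 31
Final: stock = 75, total_sold = 31

Checking against threshold 14:
  After event 1: stock=42 > 14
  After event 2: stock=37 > 14
  After event 3: stock=46 > 14
  After event 4: stock=45 > 14
  After event 5: stock=71 > 14
  After event 6: stock=73 > 14
  After event 7: stock=99 > 14
  After event 8: stock=75 > 14
Alert events: []. Count = 0

Answer: 0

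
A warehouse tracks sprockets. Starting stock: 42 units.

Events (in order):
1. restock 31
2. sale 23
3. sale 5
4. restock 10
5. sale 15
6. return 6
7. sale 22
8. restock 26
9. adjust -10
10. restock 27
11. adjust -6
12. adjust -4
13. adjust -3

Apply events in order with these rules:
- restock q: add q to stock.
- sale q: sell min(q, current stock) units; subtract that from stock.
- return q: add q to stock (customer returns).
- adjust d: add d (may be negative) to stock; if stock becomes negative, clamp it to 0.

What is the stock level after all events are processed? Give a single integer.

Processing events:
Start: stock = 42
  Event 1 (restock 31): 42 + 31 = 73
  Event 2 (sale 23): sell min(23,73)=23. stock: 73 - 23 = 50. total_sold = 23
  Event 3 (sale 5): sell min(5,50)=5. stock: 50 - 5 = 45. total_sold = 28
  Event 4 (restock 10): 45 + 10 = 55
  Event 5 (sale 15): sell min(15,55)=15. stock: 55 - 15 = 40. total_sold = 43
  Event 6 (return 6): 40 + 6 = 46
  Event 7 (sale 22): sell min(22,46)=22. stock: 46 - 22 = 24. total_sold = 65
  Event 8 (restock 26): 24 + 26 = 50
  Event 9 (adjust -10): 50 + -10 = 40
  Event 10 (restock 27): 40 + 27 = 67
  Event 11 (adjust -6): 67 + -6 = 61
  Event 12 (adjust -4): 61 + -4 = 57
  Event 13 (adjust -3): 57 + -3 = 54
Final: stock = 54, total_sold = 65

Answer: 54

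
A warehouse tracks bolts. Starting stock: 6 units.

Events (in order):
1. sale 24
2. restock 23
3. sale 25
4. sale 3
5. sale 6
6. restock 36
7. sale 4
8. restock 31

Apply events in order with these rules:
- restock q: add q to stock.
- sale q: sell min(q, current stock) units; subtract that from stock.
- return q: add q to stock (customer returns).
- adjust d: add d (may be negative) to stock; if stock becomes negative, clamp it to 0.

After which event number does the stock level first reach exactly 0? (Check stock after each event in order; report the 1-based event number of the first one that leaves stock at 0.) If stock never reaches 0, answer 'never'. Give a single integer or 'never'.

Processing events:
Start: stock = 6
  Event 1 (sale 24): sell min(24,6)=6. stock: 6 - 6 = 0. total_sold = 6
  Event 2 (restock 23): 0 + 23 = 23
  Event 3 (sale 25): sell min(25,23)=23. stock: 23 - 23 = 0. total_sold = 29
  Event 4 (sale 3): sell min(3,0)=0. stock: 0 - 0 = 0. total_sold = 29
  Event 5 (sale 6): sell min(6,0)=0. stock: 0 - 0 = 0. total_sold = 29
  Event 6 (restock 36): 0 + 36 = 36
  Event 7 (sale 4): sell min(4,36)=4. stock: 36 - 4 = 32. total_sold = 33
  Event 8 (restock 31): 32 + 31 = 63
Final: stock = 63, total_sold = 33

First zero at event 1.

Answer: 1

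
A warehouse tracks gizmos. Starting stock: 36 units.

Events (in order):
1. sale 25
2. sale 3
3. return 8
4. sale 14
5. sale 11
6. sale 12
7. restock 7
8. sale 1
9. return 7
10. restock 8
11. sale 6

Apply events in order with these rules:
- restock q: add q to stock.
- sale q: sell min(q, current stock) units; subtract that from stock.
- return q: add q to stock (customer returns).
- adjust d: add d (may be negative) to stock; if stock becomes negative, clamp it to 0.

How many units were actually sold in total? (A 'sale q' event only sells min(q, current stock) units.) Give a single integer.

Processing events:
Start: stock = 36
  Event 1 (sale 25): sell min(25,36)=25. stock: 36 - 25 = 11. total_sold = 25
  Event 2 (sale 3): sell min(3,11)=3. stock: 11 - 3 = 8. total_sold = 28
  Event 3 (return 8): 8 + 8 = 16
  Event 4 (sale 14): sell min(14,16)=14. stock: 16 - 14 = 2. total_sold = 42
  Event 5 (sale 11): sell min(11,2)=2. stock: 2 - 2 = 0. total_sold = 44
  Event 6 (sale 12): sell min(12,0)=0. stock: 0 - 0 = 0. total_sold = 44
  Event 7 (restock 7): 0 + 7 = 7
  Event 8 (sale 1): sell min(1,7)=1. stock: 7 - 1 = 6. total_sold = 45
  Event 9 (return 7): 6 + 7 = 13
  Event 10 (restock 8): 13 + 8 = 21
  Event 11 (sale 6): sell min(6,21)=6. stock: 21 - 6 = 15. total_sold = 51
Final: stock = 15, total_sold = 51

Answer: 51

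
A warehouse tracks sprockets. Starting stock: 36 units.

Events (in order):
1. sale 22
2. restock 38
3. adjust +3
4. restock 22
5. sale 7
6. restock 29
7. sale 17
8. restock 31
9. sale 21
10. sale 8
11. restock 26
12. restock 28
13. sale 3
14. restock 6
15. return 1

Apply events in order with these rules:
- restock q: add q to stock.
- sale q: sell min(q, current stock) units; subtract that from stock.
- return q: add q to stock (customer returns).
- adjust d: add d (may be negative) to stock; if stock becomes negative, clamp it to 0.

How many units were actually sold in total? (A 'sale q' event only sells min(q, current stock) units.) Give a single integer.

Answer: 78

Derivation:
Processing events:
Start: stock = 36
  Event 1 (sale 22): sell min(22,36)=22. stock: 36 - 22 = 14. total_sold = 22
  Event 2 (restock 38): 14 + 38 = 52
  Event 3 (adjust +3): 52 + 3 = 55
  Event 4 (restock 22): 55 + 22 = 77
  Event 5 (sale 7): sell min(7,77)=7. stock: 77 - 7 = 70. total_sold = 29
  Event 6 (restock 29): 70 + 29 = 99
  Event 7 (sale 17): sell min(17,99)=17. stock: 99 - 17 = 82. total_sold = 46
  Event 8 (restock 31): 82 + 31 = 113
  Event 9 (sale 21): sell min(21,113)=21. stock: 113 - 21 = 92. total_sold = 67
  Event 10 (sale 8): sell min(8,92)=8. stock: 92 - 8 = 84. total_sold = 75
  Event 11 (restock 26): 84 + 26 = 110
  Event 12 (restock 28): 110 + 28 = 138
  Event 13 (sale 3): sell min(3,138)=3. stock: 138 - 3 = 135. total_sold = 78
  Event 14 (restock 6): 135 + 6 = 141
  Event 15 (return 1): 141 + 1 = 142
Final: stock = 142, total_sold = 78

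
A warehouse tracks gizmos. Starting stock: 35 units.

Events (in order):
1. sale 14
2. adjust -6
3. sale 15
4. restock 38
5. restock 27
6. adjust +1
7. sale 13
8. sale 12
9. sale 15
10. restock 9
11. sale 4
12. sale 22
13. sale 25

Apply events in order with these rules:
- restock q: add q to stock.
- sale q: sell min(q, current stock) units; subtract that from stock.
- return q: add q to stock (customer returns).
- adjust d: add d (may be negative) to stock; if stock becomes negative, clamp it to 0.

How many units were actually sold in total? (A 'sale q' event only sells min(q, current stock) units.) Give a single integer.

Answer: 104

Derivation:
Processing events:
Start: stock = 35
  Event 1 (sale 14): sell min(14,35)=14. stock: 35 - 14 = 21. total_sold = 14
  Event 2 (adjust -6): 21 + -6 = 15
  Event 3 (sale 15): sell min(15,15)=15. stock: 15 - 15 = 0. total_sold = 29
  Event 4 (restock 38): 0 + 38 = 38
  Event 5 (restock 27): 38 + 27 = 65
  Event 6 (adjust +1): 65 + 1 = 66
  Event 7 (sale 13): sell min(13,66)=13. stock: 66 - 13 = 53. total_sold = 42
  Event 8 (sale 12): sell min(12,53)=12. stock: 53 - 12 = 41. total_sold = 54
  Event 9 (sale 15): sell min(15,41)=15. stock: 41 - 15 = 26. total_sold = 69
  Event 10 (restock 9): 26 + 9 = 35
  Event 11 (sale 4): sell min(4,35)=4. stock: 35 - 4 = 31. total_sold = 73
  Event 12 (sale 22): sell min(22,31)=22. stock: 31 - 22 = 9. total_sold = 95
  Event 13 (sale 25): sell min(25,9)=9. stock: 9 - 9 = 0. total_sold = 104
Final: stock = 0, total_sold = 104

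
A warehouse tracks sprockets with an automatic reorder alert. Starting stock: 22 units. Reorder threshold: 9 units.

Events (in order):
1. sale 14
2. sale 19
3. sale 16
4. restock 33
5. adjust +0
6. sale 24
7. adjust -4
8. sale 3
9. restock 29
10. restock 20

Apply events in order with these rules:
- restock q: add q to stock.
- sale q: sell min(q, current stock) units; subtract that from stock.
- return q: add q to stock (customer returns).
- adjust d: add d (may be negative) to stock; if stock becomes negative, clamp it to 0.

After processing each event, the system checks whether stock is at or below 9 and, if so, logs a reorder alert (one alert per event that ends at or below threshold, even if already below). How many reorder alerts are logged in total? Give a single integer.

Answer: 6

Derivation:
Processing events:
Start: stock = 22
  Event 1 (sale 14): sell min(14,22)=14. stock: 22 - 14 = 8. total_sold = 14
  Event 2 (sale 19): sell min(19,8)=8. stock: 8 - 8 = 0. total_sold = 22
  Event 3 (sale 16): sell min(16,0)=0. stock: 0 - 0 = 0. total_sold = 22
  Event 4 (restock 33): 0 + 33 = 33
  Event 5 (adjust +0): 33 + 0 = 33
  Event 6 (sale 24): sell min(24,33)=24. stock: 33 - 24 = 9. total_sold = 46
  Event 7 (adjust -4): 9 + -4 = 5
  Event 8 (sale 3): sell min(3,5)=3. stock: 5 - 3 = 2. total_sold = 49
  Event 9 (restock 29): 2 + 29 = 31
  Event 10 (restock 20): 31 + 20 = 51
Final: stock = 51, total_sold = 49

Checking against threshold 9:
  After event 1: stock=8 <= 9 -> ALERT
  After event 2: stock=0 <= 9 -> ALERT
  After event 3: stock=0 <= 9 -> ALERT
  After event 4: stock=33 > 9
  After event 5: stock=33 > 9
  After event 6: stock=9 <= 9 -> ALERT
  After event 7: stock=5 <= 9 -> ALERT
  After event 8: stock=2 <= 9 -> ALERT
  After event 9: stock=31 > 9
  After event 10: stock=51 > 9
Alert events: [1, 2, 3, 6, 7, 8]. Count = 6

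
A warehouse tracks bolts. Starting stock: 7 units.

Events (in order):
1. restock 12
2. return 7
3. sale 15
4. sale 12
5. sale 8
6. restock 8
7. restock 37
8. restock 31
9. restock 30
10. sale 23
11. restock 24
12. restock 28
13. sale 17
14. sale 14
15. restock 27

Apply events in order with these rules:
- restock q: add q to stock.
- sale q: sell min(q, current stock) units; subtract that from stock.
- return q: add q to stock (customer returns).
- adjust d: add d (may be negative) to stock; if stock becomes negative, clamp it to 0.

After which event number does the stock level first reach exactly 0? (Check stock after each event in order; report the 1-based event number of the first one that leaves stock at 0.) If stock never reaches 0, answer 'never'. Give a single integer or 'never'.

Processing events:
Start: stock = 7
  Event 1 (restock 12): 7 + 12 = 19
  Event 2 (return 7): 19 + 7 = 26
  Event 3 (sale 15): sell min(15,26)=15. stock: 26 - 15 = 11. total_sold = 15
  Event 4 (sale 12): sell min(12,11)=11. stock: 11 - 11 = 0. total_sold = 26
  Event 5 (sale 8): sell min(8,0)=0. stock: 0 - 0 = 0. total_sold = 26
  Event 6 (restock 8): 0 + 8 = 8
  Event 7 (restock 37): 8 + 37 = 45
  Event 8 (restock 31): 45 + 31 = 76
  Event 9 (restock 30): 76 + 30 = 106
  Event 10 (sale 23): sell min(23,106)=23. stock: 106 - 23 = 83. total_sold = 49
  Event 11 (restock 24): 83 + 24 = 107
  Event 12 (restock 28): 107 + 28 = 135
  Event 13 (sale 17): sell min(17,135)=17. stock: 135 - 17 = 118. total_sold = 66
  Event 14 (sale 14): sell min(14,118)=14. stock: 118 - 14 = 104. total_sold = 80
  Event 15 (restock 27): 104 + 27 = 131
Final: stock = 131, total_sold = 80

First zero at event 4.

Answer: 4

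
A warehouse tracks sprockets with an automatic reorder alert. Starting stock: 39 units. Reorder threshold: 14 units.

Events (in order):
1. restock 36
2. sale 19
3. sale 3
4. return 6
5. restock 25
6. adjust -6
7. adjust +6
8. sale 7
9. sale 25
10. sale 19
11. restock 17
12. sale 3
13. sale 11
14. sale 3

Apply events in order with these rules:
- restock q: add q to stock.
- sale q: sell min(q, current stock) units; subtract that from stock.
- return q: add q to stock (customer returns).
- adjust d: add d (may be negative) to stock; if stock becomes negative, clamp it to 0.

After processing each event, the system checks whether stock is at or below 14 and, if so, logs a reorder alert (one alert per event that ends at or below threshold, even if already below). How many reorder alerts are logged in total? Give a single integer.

Answer: 0

Derivation:
Processing events:
Start: stock = 39
  Event 1 (restock 36): 39 + 36 = 75
  Event 2 (sale 19): sell min(19,75)=19. stock: 75 - 19 = 56. total_sold = 19
  Event 3 (sale 3): sell min(3,56)=3. stock: 56 - 3 = 53. total_sold = 22
  Event 4 (return 6): 53 + 6 = 59
  Event 5 (restock 25): 59 + 25 = 84
  Event 6 (adjust -6): 84 + -6 = 78
  Event 7 (adjust +6): 78 + 6 = 84
  Event 8 (sale 7): sell min(7,84)=7. stock: 84 - 7 = 77. total_sold = 29
  Event 9 (sale 25): sell min(25,77)=25. stock: 77 - 25 = 52. total_sold = 54
  Event 10 (sale 19): sell min(19,52)=19. stock: 52 - 19 = 33. total_sold = 73
  Event 11 (restock 17): 33 + 17 = 50
  Event 12 (sale 3): sell min(3,50)=3. stock: 50 - 3 = 47. total_sold = 76
  Event 13 (sale 11): sell min(11,47)=11. stock: 47 - 11 = 36. total_sold = 87
  Event 14 (sale 3): sell min(3,36)=3. stock: 36 - 3 = 33. total_sold = 90
Final: stock = 33, total_sold = 90

Checking against threshold 14:
  After event 1: stock=75 > 14
  After event 2: stock=56 > 14
  After event 3: stock=53 > 14
  After event 4: stock=59 > 14
  After event 5: stock=84 > 14
  After event 6: stock=78 > 14
  After event 7: stock=84 > 14
  After event 8: stock=77 > 14
  After event 9: stock=52 > 14
  After event 10: stock=33 > 14
  After event 11: stock=50 > 14
  After event 12: stock=47 > 14
  After event 13: stock=36 > 14
  After event 14: stock=33 > 14
Alert events: []. Count = 0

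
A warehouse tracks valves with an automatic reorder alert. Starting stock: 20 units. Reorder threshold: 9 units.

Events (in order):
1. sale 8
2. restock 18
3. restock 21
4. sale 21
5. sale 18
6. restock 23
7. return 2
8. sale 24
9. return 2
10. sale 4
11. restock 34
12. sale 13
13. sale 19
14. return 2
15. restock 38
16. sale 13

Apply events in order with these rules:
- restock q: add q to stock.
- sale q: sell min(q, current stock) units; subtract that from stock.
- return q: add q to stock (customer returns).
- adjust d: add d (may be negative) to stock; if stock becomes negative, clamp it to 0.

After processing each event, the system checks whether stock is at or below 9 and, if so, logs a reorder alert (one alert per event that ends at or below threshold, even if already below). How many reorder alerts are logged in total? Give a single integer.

Processing events:
Start: stock = 20
  Event 1 (sale 8): sell min(8,20)=8. stock: 20 - 8 = 12. total_sold = 8
  Event 2 (restock 18): 12 + 18 = 30
  Event 3 (restock 21): 30 + 21 = 51
  Event 4 (sale 21): sell min(21,51)=21. stock: 51 - 21 = 30. total_sold = 29
  Event 5 (sale 18): sell min(18,30)=18. stock: 30 - 18 = 12. total_sold = 47
  Event 6 (restock 23): 12 + 23 = 35
  Event 7 (return 2): 35 + 2 = 37
  Event 8 (sale 24): sell min(24,37)=24. stock: 37 - 24 = 13. total_sold = 71
  Event 9 (return 2): 13 + 2 = 15
  Event 10 (sale 4): sell min(4,15)=4. stock: 15 - 4 = 11. total_sold = 75
  Event 11 (restock 34): 11 + 34 = 45
  Event 12 (sale 13): sell min(13,45)=13. stock: 45 - 13 = 32. total_sold = 88
  Event 13 (sale 19): sell min(19,32)=19. stock: 32 - 19 = 13. total_sold = 107
  Event 14 (return 2): 13 + 2 = 15
  Event 15 (restock 38): 15 + 38 = 53
  Event 16 (sale 13): sell min(13,53)=13. stock: 53 - 13 = 40. total_sold = 120
Final: stock = 40, total_sold = 120

Checking against threshold 9:
  After event 1: stock=12 > 9
  After event 2: stock=30 > 9
  After event 3: stock=51 > 9
  After event 4: stock=30 > 9
  After event 5: stock=12 > 9
  After event 6: stock=35 > 9
  After event 7: stock=37 > 9
  After event 8: stock=13 > 9
  After event 9: stock=15 > 9
  After event 10: stock=11 > 9
  After event 11: stock=45 > 9
  After event 12: stock=32 > 9
  After event 13: stock=13 > 9
  After event 14: stock=15 > 9
  After event 15: stock=53 > 9
  After event 16: stock=40 > 9
Alert events: []. Count = 0

Answer: 0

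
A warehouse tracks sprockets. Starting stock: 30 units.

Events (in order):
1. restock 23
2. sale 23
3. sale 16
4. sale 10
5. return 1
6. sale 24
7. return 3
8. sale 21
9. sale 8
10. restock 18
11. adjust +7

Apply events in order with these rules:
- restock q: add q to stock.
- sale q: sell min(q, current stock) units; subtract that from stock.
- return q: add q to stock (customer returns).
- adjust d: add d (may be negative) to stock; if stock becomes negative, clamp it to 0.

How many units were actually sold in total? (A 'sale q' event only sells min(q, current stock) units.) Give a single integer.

Processing events:
Start: stock = 30
  Event 1 (restock 23): 30 + 23 = 53
  Event 2 (sale 23): sell min(23,53)=23. stock: 53 - 23 = 30. total_sold = 23
  Event 3 (sale 16): sell min(16,30)=16. stock: 30 - 16 = 14. total_sold = 39
  Event 4 (sale 10): sell min(10,14)=10. stock: 14 - 10 = 4. total_sold = 49
  Event 5 (return 1): 4 + 1 = 5
  Event 6 (sale 24): sell min(24,5)=5. stock: 5 - 5 = 0. total_sold = 54
  Event 7 (return 3): 0 + 3 = 3
  Event 8 (sale 21): sell min(21,3)=3. stock: 3 - 3 = 0. total_sold = 57
  Event 9 (sale 8): sell min(8,0)=0. stock: 0 - 0 = 0. total_sold = 57
  Event 10 (restock 18): 0 + 18 = 18
  Event 11 (adjust +7): 18 + 7 = 25
Final: stock = 25, total_sold = 57

Answer: 57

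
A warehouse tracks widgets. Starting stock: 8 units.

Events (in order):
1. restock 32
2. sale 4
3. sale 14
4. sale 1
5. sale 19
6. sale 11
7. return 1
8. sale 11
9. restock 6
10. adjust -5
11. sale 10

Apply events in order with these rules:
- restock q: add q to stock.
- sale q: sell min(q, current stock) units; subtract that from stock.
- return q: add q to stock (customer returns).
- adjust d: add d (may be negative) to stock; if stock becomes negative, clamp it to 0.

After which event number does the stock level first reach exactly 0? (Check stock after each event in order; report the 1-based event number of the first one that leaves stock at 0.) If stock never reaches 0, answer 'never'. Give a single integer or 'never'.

Answer: 6

Derivation:
Processing events:
Start: stock = 8
  Event 1 (restock 32): 8 + 32 = 40
  Event 2 (sale 4): sell min(4,40)=4. stock: 40 - 4 = 36. total_sold = 4
  Event 3 (sale 14): sell min(14,36)=14. stock: 36 - 14 = 22. total_sold = 18
  Event 4 (sale 1): sell min(1,22)=1. stock: 22 - 1 = 21. total_sold = 19
  Event 5 (sale 19): sell min(19,21)=19. stock: 21 - 19 = 2. total_sold = 38
  Event 6 (sale 11): sell min(11,2)=2. stock: 2 - 2 = 0. total_sold = 40
  Event 7 (return 1): 0 + 1 = 1
  Event 8 (sale 11): sell min(11,1)=1. stock: 1 - 1 = 0. total_sold = 41
  Event 9 (restock 6): 0 + 6 = 6
  Event 10 (adjust -5): 6 + -5 = 1
  Event 11 (sale 10): sell min(10,1)=1. stock: 1 - 1 = 0. total_sold = 42
Final: stock = 0, total_sold = 42

First zero at event 6.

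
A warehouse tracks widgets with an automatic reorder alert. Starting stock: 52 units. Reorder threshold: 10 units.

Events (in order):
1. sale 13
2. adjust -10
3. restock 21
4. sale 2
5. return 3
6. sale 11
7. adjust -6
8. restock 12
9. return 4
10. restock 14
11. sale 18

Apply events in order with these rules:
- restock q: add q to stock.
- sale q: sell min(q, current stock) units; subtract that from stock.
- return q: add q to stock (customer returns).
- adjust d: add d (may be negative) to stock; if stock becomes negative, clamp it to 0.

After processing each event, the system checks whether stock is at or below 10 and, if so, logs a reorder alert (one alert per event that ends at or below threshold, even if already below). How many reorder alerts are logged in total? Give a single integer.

Answer: 0

Derivation:
Processing events:
Start: stock = 52
  Event 1 (sale 13): sell min(13,52)=13. stock: 52 - 13 = 39. total_sold = 13
  Event 2 (adjust -10): 39 + -10 = 29
  Event 3 (restock 21): 29 + 21 = 50
  Event 4 (sale 2): sell min(2,50)=2. stock: 50 - 2 = 48. total_sold = 15
  Event 5 (return 3): 48 + 3 = 51
  Event 6 (sale 11): sell min(11,51)=11. stock: 51 - 11 = 40. total_sold = 26
  Event 7 (adjust -6): 40 + -6 = 34
  Event 8 (restock 12): 34 + 12 = 46
  Event 9 (return 4): 46 + 4 = 50
  Event 10 (restock 14): 50 + 14 = 64
  Event 11 (sale 18): sell min(18,64)=18. stock: 64 - 18 = 46. total_sold = 44
Final: stock = 46, total_sold = 44

Checking against threshold 10:
  After event 1: stock=39 > 10
  After event 2: stock=29 > 10
  After event 3: stock=50 > 10
  After event 4: stock=48 > 10
  After event 5: stock=51 > 10
  After event 6: stock=40 > 10
  After event 7: stock=34 > 10
  After event 8: stock=46 > 10
  After event 9: stock=50 > 10
  After event 10: stock=64 > 10
  After event 11: stock=46 > 10
Alert events: []. Count = 0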